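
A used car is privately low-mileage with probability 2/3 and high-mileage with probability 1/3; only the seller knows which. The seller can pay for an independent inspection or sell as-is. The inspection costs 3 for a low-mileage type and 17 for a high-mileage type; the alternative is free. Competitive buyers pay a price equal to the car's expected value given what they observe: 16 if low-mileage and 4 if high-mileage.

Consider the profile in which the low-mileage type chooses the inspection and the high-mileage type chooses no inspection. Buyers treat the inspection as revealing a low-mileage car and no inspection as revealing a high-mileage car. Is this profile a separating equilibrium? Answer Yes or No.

Yes

Under these beliefs, the inspection earns price 16 and no inspection earns price 4.
low-mileage: the inspection nets 16 − 3 = 13; no inspection nets 4. low-mileage prefers the inspection.
high-mileage: the inspection nets 16 − 17 = -1; no inspection nets 4. high-mileage prefers no inspection.
Neither type deviates, so the separating profile is an equilibrium.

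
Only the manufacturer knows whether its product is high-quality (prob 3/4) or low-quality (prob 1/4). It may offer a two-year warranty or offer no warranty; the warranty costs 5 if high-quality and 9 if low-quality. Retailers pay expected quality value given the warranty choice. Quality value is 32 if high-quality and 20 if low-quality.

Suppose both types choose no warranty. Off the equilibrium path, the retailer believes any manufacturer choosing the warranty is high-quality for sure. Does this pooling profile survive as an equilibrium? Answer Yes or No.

On path, the retailer holds the prior and pays 3/4·32 + 1/4·20 = 29. Off path (the warranty), believing high-quality, it pays 32.
high-quality: no warranty nets 29; the warranty nets 32 − 5 = 27. high-quality stays.
low-quality: no warranty nets 29; the warranty nets 32 − 9 = 23. low-quality stays.
No type deviates, so pooling is sustained.

Yes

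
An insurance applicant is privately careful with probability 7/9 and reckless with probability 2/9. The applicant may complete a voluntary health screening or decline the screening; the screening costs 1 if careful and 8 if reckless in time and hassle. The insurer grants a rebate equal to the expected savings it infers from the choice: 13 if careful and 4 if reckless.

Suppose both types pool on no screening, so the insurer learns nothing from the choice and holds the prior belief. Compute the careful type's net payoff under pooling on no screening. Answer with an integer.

Pooled rebate = 7/9·13 + 2/9·4 = 11.
careful pays no cost for no screening, so net payoff = 11.

11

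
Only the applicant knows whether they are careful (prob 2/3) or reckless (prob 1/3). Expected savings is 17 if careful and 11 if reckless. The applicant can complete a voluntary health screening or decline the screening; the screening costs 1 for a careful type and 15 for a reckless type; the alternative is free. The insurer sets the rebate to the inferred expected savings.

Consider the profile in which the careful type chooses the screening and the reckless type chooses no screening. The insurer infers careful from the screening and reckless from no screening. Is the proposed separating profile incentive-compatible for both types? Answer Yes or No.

Yes

Under these beliefs, the screening earns rebate 17 and no screening earns rebate 11.
careful: the screening nets 17 − 1 = 16; no screening nets 11. careful prefers the screening.
reckless: the screening nets 17 − 15 = 2; no screening nets 11. reckless prefers no screening.
Neither type deviates, so the separating profile is an equilibrium.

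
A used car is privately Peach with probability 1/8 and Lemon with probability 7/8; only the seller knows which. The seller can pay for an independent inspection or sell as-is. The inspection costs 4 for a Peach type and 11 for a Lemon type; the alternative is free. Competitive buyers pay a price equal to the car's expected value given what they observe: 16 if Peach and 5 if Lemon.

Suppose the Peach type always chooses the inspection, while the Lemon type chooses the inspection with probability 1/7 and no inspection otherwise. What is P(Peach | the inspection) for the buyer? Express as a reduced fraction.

1/2

P(the inspection) = (1/8)·1 + (7/8)·(1/7) = 1/4.
By Bayes' rule, P(Peach | the inspection) = (1/8) / (1/4) = 1/2.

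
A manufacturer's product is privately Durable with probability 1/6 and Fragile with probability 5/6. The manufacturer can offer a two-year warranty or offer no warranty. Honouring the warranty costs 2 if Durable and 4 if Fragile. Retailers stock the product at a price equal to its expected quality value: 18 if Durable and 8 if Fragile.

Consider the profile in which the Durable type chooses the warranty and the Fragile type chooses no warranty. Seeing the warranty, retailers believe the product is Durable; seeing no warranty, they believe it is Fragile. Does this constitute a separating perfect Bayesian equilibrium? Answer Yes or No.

No

Under these beliefs, the warranty earns price 18 and no warranty earns price 8.
Durable: the warranty nets 18 − 2 = 16; no warranty nets 8. Durable prefers the warranty.
Fragile: the warranty nets 18 − 4 = 14; no warranty nets 8. Fragile would deviate to the warranty.
Fragile has a profitable deviation, so the profile is not an equilibrium.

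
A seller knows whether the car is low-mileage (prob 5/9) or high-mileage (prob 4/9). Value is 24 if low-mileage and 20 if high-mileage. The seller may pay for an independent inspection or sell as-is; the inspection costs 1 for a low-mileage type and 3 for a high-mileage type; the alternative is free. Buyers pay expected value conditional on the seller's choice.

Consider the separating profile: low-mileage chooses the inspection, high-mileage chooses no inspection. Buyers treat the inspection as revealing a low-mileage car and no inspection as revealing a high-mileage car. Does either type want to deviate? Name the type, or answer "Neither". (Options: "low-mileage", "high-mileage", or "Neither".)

high-mileage

The inspection pays 24; no inspection pays 20.
low-mileage: assigned the inspection, nets 24 − 1 = 23; deviating to no inspection nets 20.
high-mileage: assigned no inspection, nets 20; deviating to the inspection nets 24 − 3 = 21.
The high-mileage type gains 1 by deviating.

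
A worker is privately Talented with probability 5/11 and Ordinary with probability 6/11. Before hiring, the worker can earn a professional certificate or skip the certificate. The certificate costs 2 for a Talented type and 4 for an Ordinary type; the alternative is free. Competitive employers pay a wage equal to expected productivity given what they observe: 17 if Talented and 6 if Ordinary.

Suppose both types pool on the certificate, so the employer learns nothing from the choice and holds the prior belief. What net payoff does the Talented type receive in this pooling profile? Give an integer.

9

Pooled wage = 5/11·17 + 6/11·6 = 11.
Talented pays cost 2 for the certificate, so net payoff = 11 − 2 = 9.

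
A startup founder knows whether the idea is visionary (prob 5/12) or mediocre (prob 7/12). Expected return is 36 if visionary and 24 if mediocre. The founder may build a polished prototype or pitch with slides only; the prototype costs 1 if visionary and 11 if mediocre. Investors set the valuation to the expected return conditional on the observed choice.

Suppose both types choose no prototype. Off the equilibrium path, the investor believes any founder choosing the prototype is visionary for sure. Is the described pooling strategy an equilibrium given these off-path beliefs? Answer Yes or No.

On path, the investor holds the prior and pays 5/12·36 + 7/12·24 = 29. Off path (the prototype), believing visionary, it pays 36.
visionary: no prototype nets 29; the prototype nets 36 − 1 = 35. visionary would deviate.
mediocre: no prototype nets 29; the prototype nets 36 − 11 = 25. mediocre stays.
A type deviates, so pooling fails.

No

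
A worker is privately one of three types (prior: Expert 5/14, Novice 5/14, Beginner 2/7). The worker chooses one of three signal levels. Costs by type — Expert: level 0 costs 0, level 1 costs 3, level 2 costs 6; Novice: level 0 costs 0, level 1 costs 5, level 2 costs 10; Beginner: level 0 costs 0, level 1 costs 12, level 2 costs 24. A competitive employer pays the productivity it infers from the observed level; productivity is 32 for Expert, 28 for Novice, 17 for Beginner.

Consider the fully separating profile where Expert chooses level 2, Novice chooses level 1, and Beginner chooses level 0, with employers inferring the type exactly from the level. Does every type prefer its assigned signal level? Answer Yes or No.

Separating wages: level 2 → 32, level 1 → 28, level 0 → 17.
Expert (assigned level 2): level 0: 17 − 0 = 17; level 1: 28 − 3 = 25; level 2: 32 − 6 = 26. Expert stays.
Novice (assigned level 1): level 0: 17 − 0 = 17; level 1: 28 − 5 = 23; level 2: 32 − 10 = 22. Novice stays.
Beginner (assigned level 0): level 0: 17 − 0 = 17; level 1: 28 − 12 = 16; level 2: 32 − 24 = 8. Beginner stays.
Every type prefers its assigned level; separation holds.

Yes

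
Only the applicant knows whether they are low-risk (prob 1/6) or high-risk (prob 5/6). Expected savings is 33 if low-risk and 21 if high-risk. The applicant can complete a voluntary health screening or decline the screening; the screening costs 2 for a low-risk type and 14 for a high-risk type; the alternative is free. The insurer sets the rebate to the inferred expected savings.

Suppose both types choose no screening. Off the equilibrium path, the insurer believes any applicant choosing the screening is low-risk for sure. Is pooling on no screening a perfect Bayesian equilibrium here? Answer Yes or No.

On path, the insurer holds the prior and pays 1/6·33 + 5/6·21 = 23. Off path (the screening), believing low-risk, it pays 33.
low-risk: no screening nets 23; the screening nets 33 − 2 = 31. low-risk would deviate.
high-risk: no screening nets 23; the screening nets 33 − 14 = 19. high-risk stays.
A type deviates, so pooling fails.

No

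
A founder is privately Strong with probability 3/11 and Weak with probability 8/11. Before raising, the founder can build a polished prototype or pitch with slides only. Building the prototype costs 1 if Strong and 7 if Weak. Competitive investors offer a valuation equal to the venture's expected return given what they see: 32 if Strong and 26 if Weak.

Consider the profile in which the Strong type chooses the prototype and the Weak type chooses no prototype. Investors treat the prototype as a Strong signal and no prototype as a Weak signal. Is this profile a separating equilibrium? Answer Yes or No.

Yes

Under these beliefs, the prototype earns valuation 32 and no prototype earns valuation 26.
Strong: the prototype nets 32 − 1 = 31; no prototype nets 26. Strong prefers the prototype.
Weak: the prototype nets 32 − 7 = 25; no prototype nets 26. Weak prefers no prototype.
Neither type deviates, so the separating profile is an equilibrium.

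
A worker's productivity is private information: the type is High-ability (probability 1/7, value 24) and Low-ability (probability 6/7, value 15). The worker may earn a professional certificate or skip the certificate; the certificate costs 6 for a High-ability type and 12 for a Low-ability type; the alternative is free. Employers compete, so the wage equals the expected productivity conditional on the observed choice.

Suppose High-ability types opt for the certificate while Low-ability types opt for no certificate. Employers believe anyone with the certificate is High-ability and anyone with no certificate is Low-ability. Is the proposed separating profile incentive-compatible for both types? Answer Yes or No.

Yes

Under these beliefs, the certificate earns wage 24 and no certificate earns wage 15.
High-ability: the certificate nets 24 − 6 = 18; no certificate nets 15. High-ability prefers the certificate.
Low-ability: the certificate nets 24 − 12 = 12; no certificate nets 15. Low-ability prefers no certificate.
Neither type deviates, so the separating profile is an equilibrium.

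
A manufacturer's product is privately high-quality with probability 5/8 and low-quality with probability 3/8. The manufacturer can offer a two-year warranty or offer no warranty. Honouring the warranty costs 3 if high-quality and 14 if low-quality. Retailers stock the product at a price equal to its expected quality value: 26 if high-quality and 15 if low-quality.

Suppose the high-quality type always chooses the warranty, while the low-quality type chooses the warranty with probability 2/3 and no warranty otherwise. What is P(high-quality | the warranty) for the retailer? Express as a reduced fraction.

5/7

P(the warranty) = (5/8)·1 + (3/8)·(2/3) = 7/8.
By Bayes' rule, P(high-quality | the warranty) = (5/8) / (7/8) = 5/7.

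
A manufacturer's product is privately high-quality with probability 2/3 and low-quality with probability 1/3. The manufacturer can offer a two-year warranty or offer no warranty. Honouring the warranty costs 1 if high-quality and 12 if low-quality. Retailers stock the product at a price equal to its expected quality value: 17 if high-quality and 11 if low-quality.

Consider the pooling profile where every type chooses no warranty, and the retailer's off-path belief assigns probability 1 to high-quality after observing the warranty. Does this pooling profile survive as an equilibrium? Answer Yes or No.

On path, the retailer holds the prior and pays 2/3·17 + 1/3·11 = 15. Off path (the warranty), believing high-quality, it pays 17.
high-quality: no warranty nets 15; the warranty nets 17 − 1 = 16. high-quality would deviate.
low-quality: no warranty nets 15; the warranty nets 17 − 12 = 5. low-quality stays.
A type deviates, so pooling fails.

No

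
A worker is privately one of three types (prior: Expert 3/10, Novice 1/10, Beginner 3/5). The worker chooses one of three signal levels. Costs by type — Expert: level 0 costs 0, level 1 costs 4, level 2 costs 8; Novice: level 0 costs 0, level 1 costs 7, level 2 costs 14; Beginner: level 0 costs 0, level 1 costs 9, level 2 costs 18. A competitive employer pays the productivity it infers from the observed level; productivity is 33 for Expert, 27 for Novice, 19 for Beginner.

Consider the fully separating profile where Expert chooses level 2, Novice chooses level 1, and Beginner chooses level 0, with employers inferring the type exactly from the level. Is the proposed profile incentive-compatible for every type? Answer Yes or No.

Yes

Separating wages: level 2 → 33, level 1 → 27, level 0 → 19.
Expert (assigned level 2): level 0: 19 − 0 = 19; level 1: 27 − 4 = 23; level 2: 33 − 8 = 25. Expert stays.
Novice (assigned level 1): level 0: 19 − 0 = 19; level 1: 27 − 7 = 20; level 2: 33 − 14 = 19. Novice stays.
Beginner (assigned level 0): level 0: 19 − 0 = 19; level 1: 27 − 9 = 18; level 2: 33 − 18 = 15. Beginner stays.
Every type prefers its assigned level; separation holds.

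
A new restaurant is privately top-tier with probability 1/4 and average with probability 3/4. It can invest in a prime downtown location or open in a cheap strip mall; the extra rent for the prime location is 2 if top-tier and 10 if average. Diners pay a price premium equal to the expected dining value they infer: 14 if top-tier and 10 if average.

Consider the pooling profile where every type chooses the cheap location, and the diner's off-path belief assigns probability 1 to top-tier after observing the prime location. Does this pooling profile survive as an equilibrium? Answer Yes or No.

On path, the diner holds the prior and pays 1/4·14 + 3/4·10 = 11. Off path (the prime location), believing top-tier, it pays 14.
top-tier: the cheap location nets 11; the prime location nets 14 − 2 = 12. top-tier would deviate.
average: the cheap location nets 11; the prime location nets 14 − 10 = 4. average stays.
A type deviates, so pooling fails.

No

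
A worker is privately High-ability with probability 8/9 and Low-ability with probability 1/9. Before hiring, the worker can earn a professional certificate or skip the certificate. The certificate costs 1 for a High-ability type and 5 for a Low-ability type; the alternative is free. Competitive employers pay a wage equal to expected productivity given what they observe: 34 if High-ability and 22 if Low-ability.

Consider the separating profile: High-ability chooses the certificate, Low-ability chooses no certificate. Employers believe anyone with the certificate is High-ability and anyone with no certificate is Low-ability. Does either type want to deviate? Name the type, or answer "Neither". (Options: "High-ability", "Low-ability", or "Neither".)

The certificate pays 34; no certificate pays 22.
High-ability: assigned the certificate, nets 34 − 1 = 33; deviating to no certificate nets 22.
Low-ability: assigned no certificate, nets 22; deviating to the certificate nets 34 − 5 = 29.
The Low-ability type gains 7 by deviating.

Low-ability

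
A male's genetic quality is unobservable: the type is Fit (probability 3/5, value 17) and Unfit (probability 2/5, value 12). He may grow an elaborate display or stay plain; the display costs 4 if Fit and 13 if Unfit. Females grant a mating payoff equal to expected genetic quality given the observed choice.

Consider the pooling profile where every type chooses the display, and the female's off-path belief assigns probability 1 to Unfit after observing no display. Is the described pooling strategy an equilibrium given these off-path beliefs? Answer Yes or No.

On path, the female holds the prior and pays 3/5·17 + 2/5·12 = 15. Off path (no display), believing Unfit, it pays 12.
Fit: the display nets 15 − 4 = 11; no display nets 12. Fit would deviate.
Unfit: the display nets 15 − 13 = 2; no display nets 12. Unfit would deviate.
A type deviates, so pooling fails.

No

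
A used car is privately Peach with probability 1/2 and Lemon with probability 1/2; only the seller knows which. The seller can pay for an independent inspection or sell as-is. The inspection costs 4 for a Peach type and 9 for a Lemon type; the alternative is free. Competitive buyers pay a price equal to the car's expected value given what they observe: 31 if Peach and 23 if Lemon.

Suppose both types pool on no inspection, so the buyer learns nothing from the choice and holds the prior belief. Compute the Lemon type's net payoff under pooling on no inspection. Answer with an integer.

Pooled price = 1/2·31 + 1/2·23 = 27.
Lemon pays no cost for no inspection, so net payoff = 27.

27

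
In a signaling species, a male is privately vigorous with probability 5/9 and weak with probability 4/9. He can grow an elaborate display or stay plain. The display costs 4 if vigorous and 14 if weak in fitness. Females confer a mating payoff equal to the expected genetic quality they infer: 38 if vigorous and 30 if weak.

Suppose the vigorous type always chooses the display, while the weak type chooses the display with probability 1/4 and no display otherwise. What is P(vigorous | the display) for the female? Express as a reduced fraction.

5/6

P(the display) = (5/9)·1 + (4/9)·(1/4) = 2/3.
By Bayes' rule, P(vigorous | the display) = (5/9) / (2/3) = 5/6.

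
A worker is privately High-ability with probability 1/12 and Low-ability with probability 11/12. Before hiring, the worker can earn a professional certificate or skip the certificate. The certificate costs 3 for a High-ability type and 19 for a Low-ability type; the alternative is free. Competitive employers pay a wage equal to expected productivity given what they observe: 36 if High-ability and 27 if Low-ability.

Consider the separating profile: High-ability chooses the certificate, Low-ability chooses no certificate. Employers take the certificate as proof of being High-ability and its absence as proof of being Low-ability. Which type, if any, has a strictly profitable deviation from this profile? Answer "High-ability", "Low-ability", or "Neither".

The certificate pays 36; no certificate pays 27.
High-ability: assigned the certificate, nets 36 − 3 = 33; deviating to no certificate nets 27.
Low-ability: assigned no certificate, nets 27; deviating to the certificate nets 36 − 19 = 17.
Both types strictly prefer their assigned action; no profitable deviation.

Neither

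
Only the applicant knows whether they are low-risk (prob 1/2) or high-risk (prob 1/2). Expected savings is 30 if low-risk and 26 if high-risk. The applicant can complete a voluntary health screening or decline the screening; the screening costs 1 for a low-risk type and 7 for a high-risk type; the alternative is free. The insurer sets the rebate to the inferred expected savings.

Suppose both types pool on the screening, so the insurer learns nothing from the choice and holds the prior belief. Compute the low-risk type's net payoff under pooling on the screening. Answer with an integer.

27

Pooled rebate = 1/2·30 + 1/2·26 = 28.
low-risk pays cost 1 for the screening, so net payoff = 28 − 1 = 27.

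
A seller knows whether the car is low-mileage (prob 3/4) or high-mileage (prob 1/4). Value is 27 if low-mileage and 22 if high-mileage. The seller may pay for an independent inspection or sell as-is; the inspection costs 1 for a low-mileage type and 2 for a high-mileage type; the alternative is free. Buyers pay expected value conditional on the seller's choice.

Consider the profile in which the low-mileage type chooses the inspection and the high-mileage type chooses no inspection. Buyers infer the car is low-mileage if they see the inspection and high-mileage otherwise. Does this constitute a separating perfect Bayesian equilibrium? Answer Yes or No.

Under these beliefs, the inspection earns price 27 and no inspection earns price 22.
low-mileage: the inspection nets 27 − 1 = 26; no inspection nets 22. low-mileage prefers the inspection.
high-mileage: the inspection nets 27 − 2 = 25; no inspection nets 22. high-mileage would deviate to the inspection.
high-mileage has a profitable deviation, so the profile is not an equilibrium.

No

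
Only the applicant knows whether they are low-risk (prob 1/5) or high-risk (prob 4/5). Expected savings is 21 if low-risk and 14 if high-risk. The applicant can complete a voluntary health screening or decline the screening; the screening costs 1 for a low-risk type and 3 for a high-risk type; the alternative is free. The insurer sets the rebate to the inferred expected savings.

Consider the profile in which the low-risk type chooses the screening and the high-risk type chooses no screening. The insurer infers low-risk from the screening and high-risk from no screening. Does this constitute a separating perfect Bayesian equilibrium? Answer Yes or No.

Under these beliefs, the screening earns rebate 21 and no screening earns rebate 14.
low-risk: the screening nets 21 − 1 = 20; no screening nets 14. low-risk prefers the screening.
high-risk: the screening nets 21 − 3 = 18; no screening nets 14. high-risk would deviate to the screening.
high-risk has a profitable deviation, so the profile is not an equilibrium.

No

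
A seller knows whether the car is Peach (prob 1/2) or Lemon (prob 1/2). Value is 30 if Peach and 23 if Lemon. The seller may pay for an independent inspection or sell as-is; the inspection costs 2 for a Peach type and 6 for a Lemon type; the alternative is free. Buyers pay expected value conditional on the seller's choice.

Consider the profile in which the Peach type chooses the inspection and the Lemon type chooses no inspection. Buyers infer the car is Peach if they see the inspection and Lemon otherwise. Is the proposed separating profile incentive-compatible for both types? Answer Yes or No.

No

Under these beliefs, the inspection earns price 30 and no inspection earns price 23.
Peach: the inspection nets 30 − 2 = 28; no inspection nets 23. Peach prefers the inspection.
Lemon: the inspection nets 30 − 6 = 24; no inspection nets 23. Lemon would deviate to the inspection.
Lemon has a profitable deviation, so the profile is not an equilibrium.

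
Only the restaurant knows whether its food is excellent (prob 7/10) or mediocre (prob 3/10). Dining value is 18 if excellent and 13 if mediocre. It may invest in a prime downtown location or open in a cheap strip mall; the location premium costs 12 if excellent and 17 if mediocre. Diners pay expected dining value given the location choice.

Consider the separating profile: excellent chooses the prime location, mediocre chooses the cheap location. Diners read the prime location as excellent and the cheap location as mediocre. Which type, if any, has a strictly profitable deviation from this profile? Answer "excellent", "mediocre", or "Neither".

excellent

The prime location pays 18; the cheap location pays 13.
excellent: assigned the prime location, nets 18 − 12 = 6; deviating to the cheap location nets 13.
mediocre: assigned the cheap location, nets 13; deviating to the prime location nets 18 − 17 = 1.
The excellent type gains 7 by deviating.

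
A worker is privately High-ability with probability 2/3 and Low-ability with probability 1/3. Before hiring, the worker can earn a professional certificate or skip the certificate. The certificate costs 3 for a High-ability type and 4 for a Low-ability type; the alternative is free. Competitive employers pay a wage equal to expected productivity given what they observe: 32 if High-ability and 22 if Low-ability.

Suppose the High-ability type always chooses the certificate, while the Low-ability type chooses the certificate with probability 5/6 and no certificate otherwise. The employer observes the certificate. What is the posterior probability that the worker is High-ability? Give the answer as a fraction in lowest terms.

12/17

P(the certificate) = (2/3)·1 + (1/3)·(5/6) = 17/18.
By Bayes' rule, P(High-ability | the certificate) = (2/3) / (17/18) = 12/17.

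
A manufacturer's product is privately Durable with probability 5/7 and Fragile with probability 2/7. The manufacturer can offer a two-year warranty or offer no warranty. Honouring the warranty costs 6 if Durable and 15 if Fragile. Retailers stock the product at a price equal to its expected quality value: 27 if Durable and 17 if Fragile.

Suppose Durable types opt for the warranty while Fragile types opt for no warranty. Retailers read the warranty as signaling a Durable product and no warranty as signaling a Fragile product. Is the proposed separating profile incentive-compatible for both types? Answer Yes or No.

Under these beliefs, the warranty earns price 27 and no warranty earns price 17.
Durable: the warranty nets 27 − 6 = 21; no warranty nets 17. Durable prefers the warranty.
Fragile: the warranty nets 27 − 15 = 12; no warranty nets 17. Fragile prefers no warranty.
Neither type deviates, so the separating profile is an equilibrium.

Yes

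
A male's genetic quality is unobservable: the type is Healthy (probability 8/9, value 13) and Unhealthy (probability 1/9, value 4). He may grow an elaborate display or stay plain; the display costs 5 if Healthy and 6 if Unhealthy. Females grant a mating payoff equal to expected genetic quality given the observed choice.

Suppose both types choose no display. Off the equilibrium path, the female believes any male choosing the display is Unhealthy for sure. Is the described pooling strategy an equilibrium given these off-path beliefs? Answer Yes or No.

Yes

On path, the female holds the prior and pays 8/9·13 + 1/9·4 = 12. Off path (the display), believing Unhealthy, it pays 4.
Healthy: no display nets 12; the display nets 4 − 5 = -1. Healthy stays.
Unhealthy: no display nets 12; the display nets 4 − 6 = -2. Unhealthy stays.
No type deviates, so pooling is sustained.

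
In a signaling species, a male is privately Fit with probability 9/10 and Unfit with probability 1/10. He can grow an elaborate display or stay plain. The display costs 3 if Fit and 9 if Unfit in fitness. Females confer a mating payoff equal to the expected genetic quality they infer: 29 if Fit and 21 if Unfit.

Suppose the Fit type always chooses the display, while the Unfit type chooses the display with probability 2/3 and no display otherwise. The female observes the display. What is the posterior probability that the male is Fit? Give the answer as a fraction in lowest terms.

27/29

P(the display) = (9/10)·1 + (1/10)·(2/3) = 29/30.
By Bayes' rule, P(Fit | the display) = (9/10) / (29/30) = 27/29.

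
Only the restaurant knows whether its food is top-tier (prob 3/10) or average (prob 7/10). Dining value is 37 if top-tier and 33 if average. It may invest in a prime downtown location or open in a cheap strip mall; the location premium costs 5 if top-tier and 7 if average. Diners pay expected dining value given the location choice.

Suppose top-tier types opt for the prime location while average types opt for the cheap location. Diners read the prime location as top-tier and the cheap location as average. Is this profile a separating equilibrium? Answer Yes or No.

Under these beliefs, the prime location earns price premium 37 and the cheap location earns price premium 33.
top-tier: the prime location nets 37 − 5 = 32; the cheap location nets 33. top-tier would deviate to the cheap location.
average: the prime location nets 37 − 7 = 30; the cheap location nets 33. average prefers the cheap location.
top-tier has a profitable deviation, so the profile is not an equilibrium.

No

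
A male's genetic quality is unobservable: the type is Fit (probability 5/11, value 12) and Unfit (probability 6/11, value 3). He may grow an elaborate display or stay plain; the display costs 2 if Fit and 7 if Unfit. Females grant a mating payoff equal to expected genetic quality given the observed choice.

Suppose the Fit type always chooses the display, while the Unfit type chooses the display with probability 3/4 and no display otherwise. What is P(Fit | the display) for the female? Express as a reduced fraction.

10/19

P(the display) = (5/11)·1 + (6/11)·(3/4) = 19/22.
By Bayes' rule, P(Fit | the display) = (5/11) / (19/22) = 10/19.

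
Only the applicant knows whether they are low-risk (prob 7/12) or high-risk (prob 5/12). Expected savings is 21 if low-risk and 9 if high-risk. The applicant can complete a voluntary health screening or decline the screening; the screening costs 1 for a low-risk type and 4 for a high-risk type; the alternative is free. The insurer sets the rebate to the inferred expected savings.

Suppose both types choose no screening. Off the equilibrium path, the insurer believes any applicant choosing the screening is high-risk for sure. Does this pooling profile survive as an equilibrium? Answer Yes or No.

On path, the insurer holds the prior and pays 7/12·21 + 5/12·9 = 16. Off path (the screening), believing high-risk, it pays 9.
low-risk: no screening nets 16; the screening nets 9 − 1 = 8. low-risk stays.
high-risk: no screening nets 16; the screening nets 9 − 4 = 5. high-risk stays.
No type deviates, so pooling is sustained.

Yes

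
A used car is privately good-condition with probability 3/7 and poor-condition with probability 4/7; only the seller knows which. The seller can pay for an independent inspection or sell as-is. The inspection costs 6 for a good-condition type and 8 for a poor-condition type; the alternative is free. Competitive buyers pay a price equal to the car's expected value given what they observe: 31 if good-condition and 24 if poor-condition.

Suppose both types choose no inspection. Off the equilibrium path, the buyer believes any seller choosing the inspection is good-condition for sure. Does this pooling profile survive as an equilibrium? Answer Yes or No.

Yes

On path, the buyer holds the prior and pays 3/7·31 + 4/7·24 = 27. Off path (the inspection), believing good-condition, it pays 31.
good-condition: no inspection nets 27; the inspection nets 31 − 6 = 25. good-condition stays.
poor-condition: no inspection nets 27; the inspection nets 31 − 8 = 23. poor-condition stays.
No type deviates, so pooling is sustained.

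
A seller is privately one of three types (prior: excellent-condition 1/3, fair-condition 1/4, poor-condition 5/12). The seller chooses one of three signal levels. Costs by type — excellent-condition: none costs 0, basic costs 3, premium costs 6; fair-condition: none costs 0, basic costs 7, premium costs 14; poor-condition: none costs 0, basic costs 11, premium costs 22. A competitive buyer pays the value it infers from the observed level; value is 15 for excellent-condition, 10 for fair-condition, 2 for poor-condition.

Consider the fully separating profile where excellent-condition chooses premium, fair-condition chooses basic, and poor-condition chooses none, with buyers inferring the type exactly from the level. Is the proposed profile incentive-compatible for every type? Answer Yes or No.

Separating prices: premium → 15, basic → 10, none → 2.
excellent-condition (assigned premium): none: 2 − 0 = 2; basic: 10 − 3 = 7; premium: 15 − 6 = 9. excellent-condition stays.
fair-condition (assigned basic): none: 2 − 0 = 2; basic: 10 − 7 = 3; premium: 15 − 14 = 1. fair-condition stays.
poor-condition (assigned none): none: 2 − 0 = 2; basic: 10 − 11 = -1; premium: 15 − 22 = -7. poor-condition stays.
Every type prefers its assigned level; separation holds.

Yes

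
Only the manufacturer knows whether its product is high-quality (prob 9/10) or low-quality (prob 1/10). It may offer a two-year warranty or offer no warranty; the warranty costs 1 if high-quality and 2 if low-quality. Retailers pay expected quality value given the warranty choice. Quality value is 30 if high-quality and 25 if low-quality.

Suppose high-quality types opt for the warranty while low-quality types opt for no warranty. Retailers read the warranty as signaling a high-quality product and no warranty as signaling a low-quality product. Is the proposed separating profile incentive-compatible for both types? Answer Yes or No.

No

Under these beliefs, the warranty earns price 30 and no warranty earns price 25.
high-quality: the warranty nets 30 − 1 = 29; no warranty nets 25. high-quality prefers the warranty.
low-quality: the warranty nets 30 − 2 = 28; no warranty nets 25. low-quality would deviate to the warranty.
low-quality has a profitable deviation, so the profile is not an equilibrium.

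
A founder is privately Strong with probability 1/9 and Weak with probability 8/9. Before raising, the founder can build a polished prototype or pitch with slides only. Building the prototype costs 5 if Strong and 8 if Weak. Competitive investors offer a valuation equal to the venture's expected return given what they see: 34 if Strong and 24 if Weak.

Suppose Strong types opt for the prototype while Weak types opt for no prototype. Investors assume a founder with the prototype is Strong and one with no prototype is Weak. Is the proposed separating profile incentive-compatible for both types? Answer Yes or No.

Under these beliefs, the prototype earns valuation 34 and no prototype earns valuation 24.
Strong: the prototype nets 34 − 5 = 29; no prototype nets 24. Strong prefers the prototype.
Weak: the prototype nets 34 − 8 = 26; no prototype nets 24. Weak would deviate to the prototype.
Weak has a profitable deviation, so the profile is not an equilibrium.

No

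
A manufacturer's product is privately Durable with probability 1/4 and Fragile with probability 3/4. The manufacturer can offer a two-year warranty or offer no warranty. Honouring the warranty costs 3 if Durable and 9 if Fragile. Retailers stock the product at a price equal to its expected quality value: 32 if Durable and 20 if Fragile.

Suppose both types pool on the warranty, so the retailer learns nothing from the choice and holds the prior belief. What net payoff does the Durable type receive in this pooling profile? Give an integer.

20

Pooled price = 1/4·32 + 3/4·20 = 23.
Durable pays cost 3 for the warranty, so net payoff = 23 − 3 = 20.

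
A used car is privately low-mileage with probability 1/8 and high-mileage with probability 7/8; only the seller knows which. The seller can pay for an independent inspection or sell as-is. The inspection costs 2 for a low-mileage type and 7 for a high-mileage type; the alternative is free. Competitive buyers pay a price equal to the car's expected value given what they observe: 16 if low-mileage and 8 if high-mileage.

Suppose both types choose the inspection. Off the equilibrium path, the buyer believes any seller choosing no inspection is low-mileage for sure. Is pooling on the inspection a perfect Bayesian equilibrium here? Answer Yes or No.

No

On path, the buyer holds the prior and pays 1/8·16 + 7/8·8 = 9. Off path (no inspection), believing low-mileage, it pays 16.
low-mileage: the inspection nets 9 − 2 = 7; no inspection nets 16. low-mileage would deviate.
high-mileage: the inspection nets 9 − 7 = 2; no inspection nets 16. high-mileage would deviate.
A type deviates, so pooling fails.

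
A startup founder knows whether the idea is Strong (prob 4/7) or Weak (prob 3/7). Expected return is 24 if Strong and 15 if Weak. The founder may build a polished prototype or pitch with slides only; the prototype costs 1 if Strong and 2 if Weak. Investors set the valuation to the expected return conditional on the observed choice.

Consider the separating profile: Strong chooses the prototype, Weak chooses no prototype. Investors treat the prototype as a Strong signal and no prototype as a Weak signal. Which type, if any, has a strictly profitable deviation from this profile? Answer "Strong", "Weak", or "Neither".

The prototype pays 24; no prototype pays 15.
Strong: assigned the prototype, nets 24 − 1 = 23; deviating to no prototype nets 15.
Weak: assigned no prototype, nets 15; deviating to the prototype nets 24 − 2 = 22.
The Weak type gains 7 by deviating.

Weak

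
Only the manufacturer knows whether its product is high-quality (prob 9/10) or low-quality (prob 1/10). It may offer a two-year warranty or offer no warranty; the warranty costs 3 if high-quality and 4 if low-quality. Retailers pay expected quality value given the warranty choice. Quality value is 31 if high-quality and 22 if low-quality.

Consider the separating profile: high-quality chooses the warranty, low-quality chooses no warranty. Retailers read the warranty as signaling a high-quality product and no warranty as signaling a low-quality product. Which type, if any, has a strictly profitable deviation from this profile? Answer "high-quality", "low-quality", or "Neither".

low-quality

The warranty pays 31; no warranty pays 22.
high-quality: assigned the warranty, nets 31 − 3 = 28; deviating to no warranty nets 22.
low-quality: assigned no warranty, nets 22; deviating to the warranty nets 31 − 4 = 27.
The low-quality type gains 5 by deviating.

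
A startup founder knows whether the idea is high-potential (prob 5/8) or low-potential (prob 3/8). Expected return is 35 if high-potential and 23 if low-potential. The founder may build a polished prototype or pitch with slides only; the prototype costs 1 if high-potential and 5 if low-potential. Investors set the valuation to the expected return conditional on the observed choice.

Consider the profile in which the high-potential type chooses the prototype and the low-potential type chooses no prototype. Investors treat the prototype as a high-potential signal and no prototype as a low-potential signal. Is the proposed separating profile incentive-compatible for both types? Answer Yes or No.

No

Under these beliefs, the prototype earns valuation 35 and no prototype earns valuation 23.
high-potential: the prototype nets 35 − 1 = 34; no prototype nets 23. high-potential prefers the prototype.
low-potential: the prototype nets 35 − 5 = 30; no prototype nets 23. low-potential would deviate to the prototype.
low-potential has a profitable deviation, so the profile is not an equilibrium.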